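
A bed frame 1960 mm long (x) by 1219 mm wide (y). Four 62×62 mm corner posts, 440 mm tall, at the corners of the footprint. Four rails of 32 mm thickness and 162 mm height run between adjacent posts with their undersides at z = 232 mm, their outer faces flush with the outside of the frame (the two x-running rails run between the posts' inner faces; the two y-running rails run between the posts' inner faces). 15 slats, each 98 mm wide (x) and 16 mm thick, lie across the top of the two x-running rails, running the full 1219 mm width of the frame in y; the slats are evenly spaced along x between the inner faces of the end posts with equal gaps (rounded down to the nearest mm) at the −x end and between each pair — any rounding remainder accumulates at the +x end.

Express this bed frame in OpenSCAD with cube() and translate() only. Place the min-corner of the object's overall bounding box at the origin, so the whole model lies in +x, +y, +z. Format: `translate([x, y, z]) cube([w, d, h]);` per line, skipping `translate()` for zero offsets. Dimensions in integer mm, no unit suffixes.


// slat z = rail_z + rail_h = 232 + 162 = 394
// slat gap = ⌊(1836 − 15·98) / 16⌋ = 22
cube([62, 62, 440]);
translate([0, 1157, 0]) cube([62, 62, 440]);
translate([1898, 0, 0]) cube([62, 62, 440]);
translate([1898, 1157, 0]) cube([62, 62, 440]);
translate([62, 0, 232]) cube([1836, 32, 162]);
translate([62, 1187, 232]) cube([1836, 32, 162]);
translate([0, 62, 232]) cube([32, 1095, 162]);
translate([1928, 62, 232]) cube([32, 1095, 162]);
translate([84, 0, 394]) cube([98, 1219, 16]);
translate([204, 0, 394]) cube([98, 1219, 16]);
translate([324, 0, 394]) cube([98, 1219, 16]);
translate([444, 0, 394]) cube([98, 1219, 16]);
translate([564, 0, 394]) cube([98, 1219, 16]);
translate([684, 0, 394]) cube([98, 1219, 16]);
translate([804, 0, 394]) cube([98, 1219, 16]);
translate([924, 0, 394]) cube([98, 1219, 16]);
translate([1044, 0, 394]) cube([98, 1219, 16]);
translate([1164, 0, 394]) cube([98, 1219, 16]);
translate([1284, 0, 394]) cube([98, 1219, 16]);
translate([1404, 0, 394]) cube([98, 1219, 16]);
translate([1524, 0, 394]) cube([98, 1219, 16]);
translate([1644, 0, 394]) cube([98, 1219, 16]);
translate([1764, 0, 394]) cube([98, 1219, 16]);


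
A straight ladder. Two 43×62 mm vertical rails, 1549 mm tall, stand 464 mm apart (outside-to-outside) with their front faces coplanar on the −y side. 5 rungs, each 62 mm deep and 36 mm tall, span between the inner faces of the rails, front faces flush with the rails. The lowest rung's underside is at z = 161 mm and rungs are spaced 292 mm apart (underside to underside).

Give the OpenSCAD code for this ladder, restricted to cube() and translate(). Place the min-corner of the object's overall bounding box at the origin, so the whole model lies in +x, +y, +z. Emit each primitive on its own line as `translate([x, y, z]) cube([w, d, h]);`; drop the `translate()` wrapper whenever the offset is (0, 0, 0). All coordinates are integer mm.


cube([43, 62, 1549]);
translate([421, 0, 0]) cube([43, 62, 1549]);
translate([43, 0, 161]) cube([378, 62, 36]);
translate([43, 0, 453]) cube([378, 62, 36]);
translate([43, 0, 745]) cube([378, 62, 36]);
translate([43, 0, 1037]) cube([378, 62, 36]);
translate([43, 0, 1329]) cube([378, 62, 36]);


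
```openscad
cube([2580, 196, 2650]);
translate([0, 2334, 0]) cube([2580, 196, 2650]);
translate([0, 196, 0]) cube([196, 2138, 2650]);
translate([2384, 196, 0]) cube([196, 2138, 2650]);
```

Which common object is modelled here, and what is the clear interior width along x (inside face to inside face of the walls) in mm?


A house (or room) frame. The interior width is 2188 mm.

Four 2650 mm walls enclosing a rectangle with no floor or roof — a room or house frame. Outside width is 2580 mm and wall thickness is 196 mm, so the interior width is 2580 − 2 × 196 = 2188 mm.


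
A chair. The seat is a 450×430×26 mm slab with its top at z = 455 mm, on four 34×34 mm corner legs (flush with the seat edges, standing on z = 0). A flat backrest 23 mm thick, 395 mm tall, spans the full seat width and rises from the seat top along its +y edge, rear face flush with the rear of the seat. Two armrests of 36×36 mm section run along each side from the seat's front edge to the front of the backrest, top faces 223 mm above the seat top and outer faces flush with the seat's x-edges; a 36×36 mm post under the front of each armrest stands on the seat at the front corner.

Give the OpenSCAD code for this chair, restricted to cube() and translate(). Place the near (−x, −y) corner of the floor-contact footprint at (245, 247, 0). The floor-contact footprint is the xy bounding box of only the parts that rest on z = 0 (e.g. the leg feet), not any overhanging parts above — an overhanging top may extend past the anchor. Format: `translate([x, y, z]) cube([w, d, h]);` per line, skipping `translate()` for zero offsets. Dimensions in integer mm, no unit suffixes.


// leg_h = 455 - 26 = 429
// arm post h = 223 - 36 = 187
translate([245, 247, 429]) cube([450, 430, 26]);
translate([245, 247, 0]) cube([34, 34, 429]);
translate([661, 247, 0]) cube([34, 34, 429]);
translate([245, 643, 0]) cube([34, 34, 429]);
translate([661, 643, 0]) cube([34, 34, 429]);
translate([245, 654, 455]) cube([450, 23, 395]);
translate([245, 247, 642]) cube([36, 407, 36]);
translate([659, 247, 642]) cube([36, 407, 36]);
translate([245, 247, 455]) cube([36, 36, 187]);
translate([659, 247, 455]) cube([36, 36, 187]);


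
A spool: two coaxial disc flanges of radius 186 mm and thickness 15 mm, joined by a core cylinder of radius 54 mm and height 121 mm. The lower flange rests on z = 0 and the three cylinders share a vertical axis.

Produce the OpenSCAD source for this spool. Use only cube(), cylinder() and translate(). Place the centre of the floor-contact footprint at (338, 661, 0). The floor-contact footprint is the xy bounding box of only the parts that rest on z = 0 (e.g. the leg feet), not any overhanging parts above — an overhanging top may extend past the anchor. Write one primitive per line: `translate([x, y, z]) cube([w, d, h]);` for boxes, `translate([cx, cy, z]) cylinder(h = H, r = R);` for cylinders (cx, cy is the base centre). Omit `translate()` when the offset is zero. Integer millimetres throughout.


translate([338, 661, 0]) cylinder(h = 15, r = 186);
translate([338, 661, 15]) cylinder(h = 121, r = 54);
translate([338, 661, 136]) cylinder(h = 15, r = 186);


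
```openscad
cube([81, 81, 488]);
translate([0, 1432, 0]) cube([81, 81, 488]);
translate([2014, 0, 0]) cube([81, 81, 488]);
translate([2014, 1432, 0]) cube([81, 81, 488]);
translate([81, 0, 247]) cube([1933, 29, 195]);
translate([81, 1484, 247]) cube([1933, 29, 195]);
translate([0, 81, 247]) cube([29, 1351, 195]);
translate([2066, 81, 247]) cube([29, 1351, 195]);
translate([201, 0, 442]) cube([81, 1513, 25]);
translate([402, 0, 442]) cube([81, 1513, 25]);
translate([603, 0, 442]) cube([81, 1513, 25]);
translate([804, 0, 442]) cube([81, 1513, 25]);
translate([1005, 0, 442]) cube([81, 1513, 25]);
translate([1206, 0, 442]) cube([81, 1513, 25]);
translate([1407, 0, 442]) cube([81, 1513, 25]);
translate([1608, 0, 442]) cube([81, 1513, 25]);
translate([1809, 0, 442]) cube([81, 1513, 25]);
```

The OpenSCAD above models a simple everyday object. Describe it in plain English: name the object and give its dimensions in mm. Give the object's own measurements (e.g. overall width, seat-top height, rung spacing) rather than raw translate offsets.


A bed frame 2095 mm long (x) by 1513 mm wide (y). Four 81×81 mm corner posts, 488 mm tall, at the corners of the footprint. Four rails of 29 mm thickness and 195 mm height run between adjacent posts with their undersides at z = 247 mm, their outer faces flush with the outside of the frame (the two x-running rails run between the posts' inner faces; the two y-running rails run between the posts' inner faces). 9 slats, each 81 mm wide (x) and 25 mm thick, lie across the top of the two x-running rails, running the full 1513 mm width of the frame in y; along x they sit between the end posts with a 120 mm gap after the −x posts and between neighbouring slats, leaving 124 mm before the +x posts.


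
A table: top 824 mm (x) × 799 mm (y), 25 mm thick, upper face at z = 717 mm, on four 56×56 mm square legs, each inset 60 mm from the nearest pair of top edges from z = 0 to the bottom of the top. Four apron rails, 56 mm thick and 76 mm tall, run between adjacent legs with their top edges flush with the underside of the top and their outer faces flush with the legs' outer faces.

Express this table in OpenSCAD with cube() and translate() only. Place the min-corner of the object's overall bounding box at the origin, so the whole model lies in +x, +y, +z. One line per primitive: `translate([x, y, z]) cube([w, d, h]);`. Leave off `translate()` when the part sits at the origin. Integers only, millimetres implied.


translate([0, 0, 692]) cube([824, 799, 25]);
translate([60, 60, 0]) cube([56, 56, 692]);
translate([708, 60, 0]) cube([56, 56, 692]);
translate([60, 683, 0]) cube([56, 56, 692]);
translate([708, 683, 0]) cube([56, 56, 692]);
translate([116, 60, 616]) cube([592, 56, 76]);
translate([116, 683, 616]) cube([592, 56, 76]);
translate([60, 116, 616]) cube([56, 567, 76]);
translate([708, 116, 616]) cube([56, 567, 76]);


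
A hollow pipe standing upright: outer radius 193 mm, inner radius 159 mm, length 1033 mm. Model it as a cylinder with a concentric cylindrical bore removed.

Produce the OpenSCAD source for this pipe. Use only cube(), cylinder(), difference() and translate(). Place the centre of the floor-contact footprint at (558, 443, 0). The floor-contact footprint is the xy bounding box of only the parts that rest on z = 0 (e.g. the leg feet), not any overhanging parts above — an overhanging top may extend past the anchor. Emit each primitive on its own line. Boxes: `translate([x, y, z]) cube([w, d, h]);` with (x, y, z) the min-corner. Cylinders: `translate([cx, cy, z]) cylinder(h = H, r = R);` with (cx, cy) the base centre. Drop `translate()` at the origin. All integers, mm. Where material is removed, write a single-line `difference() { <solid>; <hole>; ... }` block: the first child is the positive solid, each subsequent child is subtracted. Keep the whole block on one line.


difference() { translate([558, 443, 0]) cylinder(h = 1033, r = 193); translate([558, 443, 0]) cylinder(h = 1033, r = 159); }


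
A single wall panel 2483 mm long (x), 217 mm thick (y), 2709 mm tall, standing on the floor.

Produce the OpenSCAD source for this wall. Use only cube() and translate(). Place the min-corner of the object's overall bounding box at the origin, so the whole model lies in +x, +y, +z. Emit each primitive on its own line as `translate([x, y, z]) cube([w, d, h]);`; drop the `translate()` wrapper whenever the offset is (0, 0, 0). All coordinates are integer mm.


cube([2483, 217, 2709]);


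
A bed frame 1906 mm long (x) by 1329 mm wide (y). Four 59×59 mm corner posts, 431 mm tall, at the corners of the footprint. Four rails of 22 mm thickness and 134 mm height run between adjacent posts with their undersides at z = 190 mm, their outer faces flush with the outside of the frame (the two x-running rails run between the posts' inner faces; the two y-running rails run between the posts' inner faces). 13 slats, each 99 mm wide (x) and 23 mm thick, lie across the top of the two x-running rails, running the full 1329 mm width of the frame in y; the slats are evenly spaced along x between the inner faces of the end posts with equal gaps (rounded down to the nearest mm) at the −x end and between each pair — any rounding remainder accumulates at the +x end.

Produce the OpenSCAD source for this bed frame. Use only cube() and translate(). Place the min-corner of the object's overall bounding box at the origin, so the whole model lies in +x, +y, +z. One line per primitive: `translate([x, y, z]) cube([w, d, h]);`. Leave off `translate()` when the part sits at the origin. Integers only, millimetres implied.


cube([59, 59, 431]);
translate([0, 1270, 0]) cube([59, 59, 431]);
translate([1847, 0, 0]) cube([59, 59, 431]);
translate([1847, 1270, 0]) cube([59, 59, 431]);
translate([59, 0, 190]) cube([1788, 22, 134]);
translate([59, 1307, 190]) cube([1788, 22, 134]);
translate([0, 59, 190]) cube([22, 1211, 134]);
translate([1884, 59, 190]) cube([22, 1211, 134]);
translate([94, 0, 324]) cube([99, 1329, 23]);
translate([228, 0, 324]) cube([99, 1329, 23]);
translate([362, 0, 324]) cube([99, 1329, 23]);
translate([496, 0, 324]) cube([99, 1329, 23]);
translate([630, 0, 324]) cube([99, 1329, 23]);
translate([764, 0, 324]) cube([99, 1329, 23]);
translate([898, 0, 324]) cube([99, 1329, 23]);
translate([1032, 0, 324]) cube([99, 1329, 23]);
translate([1166, 0, 324]) cube([99, 1329, 23]);
translate([1300, 0, 324]) cube([99, 1329, 23]);
translate([1434, 0, 324]) cube([99, 1329, 23]);
translate([1568, 0, 324]) cube([99, 1329, 23]);
translate([1702, 0, 324]) cube([99, 1329, 23]);


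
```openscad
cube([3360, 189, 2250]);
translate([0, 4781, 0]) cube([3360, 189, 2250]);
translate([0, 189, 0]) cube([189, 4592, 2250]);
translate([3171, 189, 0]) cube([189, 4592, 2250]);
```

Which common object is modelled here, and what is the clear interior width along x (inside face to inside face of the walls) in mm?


A house (or room) frame. The interior width is 2982 mm.

Four 2250 mm walls enclosing a rectangle with no floor or roof — a room or house frame. Outside width is 3360 mm and wall thickness is 189 mm, so the interior width is 3360 − 2 × 189 = 2982 mm.


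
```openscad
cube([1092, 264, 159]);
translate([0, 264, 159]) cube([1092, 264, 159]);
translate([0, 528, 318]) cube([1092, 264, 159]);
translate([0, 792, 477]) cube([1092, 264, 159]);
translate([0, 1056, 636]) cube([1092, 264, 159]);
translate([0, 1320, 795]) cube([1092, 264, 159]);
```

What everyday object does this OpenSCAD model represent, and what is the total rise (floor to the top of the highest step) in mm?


A staircase. The total rise is 954 mm.

6 identical blocks, each offset up and back from the previous — a staircase. Each step is 159 mm tall and there are 6 of them, so the total rise is 6 × 159 = 954 mm.


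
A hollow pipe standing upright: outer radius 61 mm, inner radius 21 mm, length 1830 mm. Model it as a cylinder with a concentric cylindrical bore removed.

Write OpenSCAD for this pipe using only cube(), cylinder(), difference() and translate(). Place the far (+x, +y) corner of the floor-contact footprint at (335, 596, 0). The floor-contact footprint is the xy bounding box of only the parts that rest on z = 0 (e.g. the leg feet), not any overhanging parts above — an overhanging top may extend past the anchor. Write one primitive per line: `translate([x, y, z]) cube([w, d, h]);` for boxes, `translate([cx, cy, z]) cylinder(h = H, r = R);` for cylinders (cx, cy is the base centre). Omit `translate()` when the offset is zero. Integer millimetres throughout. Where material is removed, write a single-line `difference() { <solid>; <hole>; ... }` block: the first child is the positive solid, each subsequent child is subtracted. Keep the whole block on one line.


difference() { translate([274, 535, 0]) cylinder(h = 1830, r = 61); translate([274, 535, 0]) cylinder(h = 1830, r = 21); }


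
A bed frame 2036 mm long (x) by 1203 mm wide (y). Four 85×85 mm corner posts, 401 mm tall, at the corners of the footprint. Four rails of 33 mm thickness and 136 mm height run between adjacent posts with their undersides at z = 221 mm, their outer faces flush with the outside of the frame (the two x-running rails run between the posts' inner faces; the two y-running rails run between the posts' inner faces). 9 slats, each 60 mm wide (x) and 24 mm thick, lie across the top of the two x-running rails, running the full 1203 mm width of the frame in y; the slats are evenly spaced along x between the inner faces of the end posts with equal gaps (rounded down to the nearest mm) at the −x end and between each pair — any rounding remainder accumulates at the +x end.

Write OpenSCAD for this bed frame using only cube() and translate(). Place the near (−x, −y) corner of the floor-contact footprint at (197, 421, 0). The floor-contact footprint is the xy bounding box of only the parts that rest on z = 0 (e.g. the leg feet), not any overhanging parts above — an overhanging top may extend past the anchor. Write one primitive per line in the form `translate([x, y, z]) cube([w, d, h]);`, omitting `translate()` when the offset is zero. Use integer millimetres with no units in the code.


translate([197, 421, 0]) cube([85, 85, 401]);
translate([197, 1539, 0]) cube([85, 85, 401]);
translate([2148, 421, 0]) cube([85, 85, 401]);
translate([2148, 1539, 0]) cube([85, 85, 401]);
translate([282, 421, 221]) cube([1866, 33, 136]);
translate([282, 1591, 221]) cube([1866, 33, 136]);
translate([197, 506, 221]) cube([33, 1033, 136]);
translate([2200, 506, 221]) cube([33, 1033, 136]);
translate([414, 421, 357]) cube([60, 1203, 24]);
translate([606, 421, 357]) cube([60, 1203, 24]);
translate([798, 421, 357]) cube([60, 1203, 24]);
translate([990, 421, 357]) cube([60, 1203, 24]);
translate([1182, 421, 357]) cube([60, 1203, 24]);
translate([1374, 421, 357]) cube([60, 1203, 24]);
translate([1566, 421, 357]) cube([60, 1203, 24]);
translate([1758, 421, 357]) cube([60, 1203, 24]);
translate([1950, 421, 357]) cube([60, 1203, 24]);


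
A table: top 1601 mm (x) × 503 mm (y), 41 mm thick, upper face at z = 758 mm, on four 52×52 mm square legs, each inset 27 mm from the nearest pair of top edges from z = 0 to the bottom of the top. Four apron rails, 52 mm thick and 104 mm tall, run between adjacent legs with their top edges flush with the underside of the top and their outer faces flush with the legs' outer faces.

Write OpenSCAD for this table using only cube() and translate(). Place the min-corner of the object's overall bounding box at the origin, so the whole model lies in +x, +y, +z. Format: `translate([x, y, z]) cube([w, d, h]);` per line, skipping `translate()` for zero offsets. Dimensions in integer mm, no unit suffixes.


translate([0, 0, 717]) cube([1601, 503, 41]);
translate([27, 27, 0]) cube([52, 52, 717]);
translate([1522, 27, 0]) cube([52, 52, 717]);
translate([27, 424, 0]) cube([52, 52, 717]);
translate([1522, 424, 0]) cube([52, 52, 717]);
translate([79, 27, 613]) cube([1443, 52, 104]);
translate([79, 424, 613]) cube([1443, 52, 104]);
translate([27, 79, 613]) cube([52, 345, 104]);
translate([1522, 79, 613]) cube([52, 345, 104]);


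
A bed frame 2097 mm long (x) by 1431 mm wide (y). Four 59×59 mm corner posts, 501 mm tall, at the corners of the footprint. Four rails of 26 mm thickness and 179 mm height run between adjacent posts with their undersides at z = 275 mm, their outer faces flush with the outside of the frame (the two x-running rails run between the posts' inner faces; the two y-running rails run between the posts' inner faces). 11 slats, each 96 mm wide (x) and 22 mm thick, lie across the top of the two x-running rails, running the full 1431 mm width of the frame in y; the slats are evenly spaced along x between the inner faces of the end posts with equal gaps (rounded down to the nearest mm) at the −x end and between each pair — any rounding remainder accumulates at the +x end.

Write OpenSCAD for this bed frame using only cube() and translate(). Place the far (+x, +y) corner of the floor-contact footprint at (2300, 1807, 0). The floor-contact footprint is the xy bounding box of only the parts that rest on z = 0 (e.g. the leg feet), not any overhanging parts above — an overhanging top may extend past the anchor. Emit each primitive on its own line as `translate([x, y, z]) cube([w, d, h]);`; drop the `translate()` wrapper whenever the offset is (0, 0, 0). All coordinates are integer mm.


translate([203, 376, 0]) cube([59, 59, 501]);
translate([203, 1748, 0]) cube([59, 59, 501]);
translate([2241, 376, 0]) cube([59, 59, 501]);
translate([2241, 1748, 0]) cube([59, 59, 501]);
translate([262, 376, 275]) cube([1979, 26, 179]);
translate([262, 1781, 275]) cube([1979, 26, 179]);
translate([203, 435, 275]) cube([26, 1313, 179]);
translate([2274, 435, 275]) cube([26, 1313, 179]);
translate([338, 376, 454]) cube([96, 1431, 22]);
translate([510, 376, 454]) cube([96, 1431, 22]);
translate([682, 376, 454]) cube([96, 1431, 22]);
translate([854, 376, 454]) cube([96, 1431, 22]);
translate([1026, 376, 454]) cube([96, 1431, 22]);
translate([1198, 376, 454]) cube([96, 1431, 22]);
translate([1370, 376, 454]) cube([96, 1431, 22]);
translate([1542, 376, 454]) cube([96, 1431, 22]);
translate([1714, 376, 454]) cube([96, 1431, 22]);
translate([1886, 376, 454]) cube([96, 1431, 22]);
translate([2058, 376, 454]) cube([96, 1431, 22]);


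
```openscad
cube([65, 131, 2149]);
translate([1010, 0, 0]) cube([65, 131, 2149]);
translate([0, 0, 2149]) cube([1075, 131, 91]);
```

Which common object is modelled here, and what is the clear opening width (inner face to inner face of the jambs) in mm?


A door frame. The clear opening width is 945 mm.

Two 2149 mm tall posts with a header on top — a door frame. The left jamb is 65 mm wide at x = 0; the right jamb starts at x = 1010. The clear opening is 1010 − 65 = 945 mm.


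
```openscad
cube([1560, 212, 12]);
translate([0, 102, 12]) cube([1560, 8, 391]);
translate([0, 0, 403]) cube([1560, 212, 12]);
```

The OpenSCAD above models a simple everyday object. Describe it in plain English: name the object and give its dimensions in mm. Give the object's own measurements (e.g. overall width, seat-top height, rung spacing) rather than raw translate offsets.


An I-beam lying along x, 1560 mm long. Overall section height 415 mm. Two flanges 212 mm wide (y) and 12 mm thick, one on the floor and one at the top; a web 8 mm thick runs between them, centred on the flange width.


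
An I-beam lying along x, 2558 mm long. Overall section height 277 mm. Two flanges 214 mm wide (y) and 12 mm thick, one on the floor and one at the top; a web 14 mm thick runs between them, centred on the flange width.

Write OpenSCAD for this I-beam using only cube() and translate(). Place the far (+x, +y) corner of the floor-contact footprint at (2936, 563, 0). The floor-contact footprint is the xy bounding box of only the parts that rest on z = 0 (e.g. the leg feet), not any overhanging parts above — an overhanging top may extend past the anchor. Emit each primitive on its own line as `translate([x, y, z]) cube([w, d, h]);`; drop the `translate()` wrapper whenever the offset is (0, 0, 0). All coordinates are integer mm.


translate([378, 349, 0]) cube([2558, 214, 12]);
translate([378, 449, 12]) cube([2558, 14, 253]);
translate([378, 349, 265]) cube([2558, 214, 12]);


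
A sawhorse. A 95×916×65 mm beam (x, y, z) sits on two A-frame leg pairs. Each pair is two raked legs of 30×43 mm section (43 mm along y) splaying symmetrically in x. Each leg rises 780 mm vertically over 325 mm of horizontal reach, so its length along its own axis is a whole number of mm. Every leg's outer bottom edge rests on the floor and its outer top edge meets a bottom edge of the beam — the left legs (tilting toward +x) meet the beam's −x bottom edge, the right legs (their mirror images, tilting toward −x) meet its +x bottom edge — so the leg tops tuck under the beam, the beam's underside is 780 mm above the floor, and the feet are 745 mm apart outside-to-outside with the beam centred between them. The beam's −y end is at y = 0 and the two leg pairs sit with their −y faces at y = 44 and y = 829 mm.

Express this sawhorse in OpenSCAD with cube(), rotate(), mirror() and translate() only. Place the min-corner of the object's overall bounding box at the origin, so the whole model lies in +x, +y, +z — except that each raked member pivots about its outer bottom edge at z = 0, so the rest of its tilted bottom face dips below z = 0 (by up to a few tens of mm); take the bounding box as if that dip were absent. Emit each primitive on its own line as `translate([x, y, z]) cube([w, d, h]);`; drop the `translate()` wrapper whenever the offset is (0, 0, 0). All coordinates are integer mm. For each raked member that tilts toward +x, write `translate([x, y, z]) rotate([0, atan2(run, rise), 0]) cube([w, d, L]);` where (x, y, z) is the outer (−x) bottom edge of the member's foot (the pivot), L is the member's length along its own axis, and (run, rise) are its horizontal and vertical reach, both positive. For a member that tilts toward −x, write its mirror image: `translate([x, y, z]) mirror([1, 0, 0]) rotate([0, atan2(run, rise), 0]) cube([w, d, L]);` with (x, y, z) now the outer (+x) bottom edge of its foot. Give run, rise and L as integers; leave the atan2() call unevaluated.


// leg length = √(325² + 780²) = 845
// right-leg outer foot x = 2·325 + 95 = 745
// beam min-corner = (325, 0, 780)
translate([325, 0, 780]) cube([95, 916, 65]);
translate([0, 44, 0]) rotate([0, atan2(325, 780), 0]) cube([30, 43, 845]);
translate([745, 44, 0]) mirror([1, 0, 0]) rotate([0, atan2(325, 780), 0]) cube([30, 43, 845]);
translate([0, 829, 0]) rotate([0, atan2(325, 780), 0]) cube([30, 43, 845]);
translate([745, 829, 0]) mirror([1, 0, 0]) rotate([0, atan2(325, 780), 0]) cube([30, 43, 845]);


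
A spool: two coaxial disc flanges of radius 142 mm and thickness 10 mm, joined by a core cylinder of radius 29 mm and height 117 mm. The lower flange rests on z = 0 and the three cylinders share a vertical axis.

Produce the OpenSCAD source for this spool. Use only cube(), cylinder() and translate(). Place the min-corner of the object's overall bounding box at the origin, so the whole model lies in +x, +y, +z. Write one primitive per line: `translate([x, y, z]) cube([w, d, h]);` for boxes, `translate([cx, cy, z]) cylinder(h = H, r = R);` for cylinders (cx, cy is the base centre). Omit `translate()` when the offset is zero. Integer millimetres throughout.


translate([142, 142, 0]) cylinder(h = 10, r = 142);
translate([142, 142, 10]) cylinder(h = 117, r = 29);
translate([142, 142, 127]) cylinder(h = 10, r = 142);


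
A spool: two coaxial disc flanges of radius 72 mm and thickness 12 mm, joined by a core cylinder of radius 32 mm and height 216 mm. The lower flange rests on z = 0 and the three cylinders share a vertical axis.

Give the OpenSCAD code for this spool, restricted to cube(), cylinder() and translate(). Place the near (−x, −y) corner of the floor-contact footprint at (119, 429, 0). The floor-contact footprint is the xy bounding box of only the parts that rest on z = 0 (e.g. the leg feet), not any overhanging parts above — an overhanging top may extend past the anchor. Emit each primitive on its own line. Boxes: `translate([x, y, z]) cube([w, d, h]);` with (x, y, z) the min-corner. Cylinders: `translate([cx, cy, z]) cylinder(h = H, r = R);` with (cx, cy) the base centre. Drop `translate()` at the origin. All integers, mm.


translate([191, 501, 0]) cylinder(h = 12, r = 72);
translate([191, 501, 12]) cylinder(h = 216, r = 32);
translate([191, 501, 228]) cylinder(h = 12, r = 72);


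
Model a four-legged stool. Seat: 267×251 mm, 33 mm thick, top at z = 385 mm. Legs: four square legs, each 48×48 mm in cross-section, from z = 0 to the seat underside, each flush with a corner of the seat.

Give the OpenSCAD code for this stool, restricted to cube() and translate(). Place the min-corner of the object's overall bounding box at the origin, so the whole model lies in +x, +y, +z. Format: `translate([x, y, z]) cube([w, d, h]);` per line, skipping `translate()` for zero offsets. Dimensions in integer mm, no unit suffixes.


// leg_h = 385 - 33 = 352
translate([0, 0, 352]) cube([267, 251, 33]);
cube([48, 48, 352]);
translate([219, 0, 0]) cube([48, 48, 352]);
translate([0, 203, 0]) cube([48, 48, 352]);
translate([219, 203, 0]) cube([48, 48, 352]);


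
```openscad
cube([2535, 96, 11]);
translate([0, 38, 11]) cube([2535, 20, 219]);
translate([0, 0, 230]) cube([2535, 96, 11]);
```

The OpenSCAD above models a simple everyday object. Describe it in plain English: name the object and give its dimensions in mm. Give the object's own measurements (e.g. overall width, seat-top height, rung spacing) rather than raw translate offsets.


An I-beam lying along x, 2535 mm long. Overall section height 241 mm. Two flanges 96 mm wide (y) and 11 mm thick, one on the floor and one at the top; a web 20 mm thick runs between them, centred on the flange width.


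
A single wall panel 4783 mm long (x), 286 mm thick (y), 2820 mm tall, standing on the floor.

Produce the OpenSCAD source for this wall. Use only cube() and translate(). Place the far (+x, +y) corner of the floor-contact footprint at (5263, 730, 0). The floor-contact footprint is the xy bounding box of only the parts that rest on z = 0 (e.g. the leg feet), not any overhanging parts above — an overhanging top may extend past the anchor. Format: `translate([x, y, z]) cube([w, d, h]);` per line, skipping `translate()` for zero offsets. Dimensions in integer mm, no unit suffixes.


translate([480, 444, 0]) cube([4783, 286, 2820]);


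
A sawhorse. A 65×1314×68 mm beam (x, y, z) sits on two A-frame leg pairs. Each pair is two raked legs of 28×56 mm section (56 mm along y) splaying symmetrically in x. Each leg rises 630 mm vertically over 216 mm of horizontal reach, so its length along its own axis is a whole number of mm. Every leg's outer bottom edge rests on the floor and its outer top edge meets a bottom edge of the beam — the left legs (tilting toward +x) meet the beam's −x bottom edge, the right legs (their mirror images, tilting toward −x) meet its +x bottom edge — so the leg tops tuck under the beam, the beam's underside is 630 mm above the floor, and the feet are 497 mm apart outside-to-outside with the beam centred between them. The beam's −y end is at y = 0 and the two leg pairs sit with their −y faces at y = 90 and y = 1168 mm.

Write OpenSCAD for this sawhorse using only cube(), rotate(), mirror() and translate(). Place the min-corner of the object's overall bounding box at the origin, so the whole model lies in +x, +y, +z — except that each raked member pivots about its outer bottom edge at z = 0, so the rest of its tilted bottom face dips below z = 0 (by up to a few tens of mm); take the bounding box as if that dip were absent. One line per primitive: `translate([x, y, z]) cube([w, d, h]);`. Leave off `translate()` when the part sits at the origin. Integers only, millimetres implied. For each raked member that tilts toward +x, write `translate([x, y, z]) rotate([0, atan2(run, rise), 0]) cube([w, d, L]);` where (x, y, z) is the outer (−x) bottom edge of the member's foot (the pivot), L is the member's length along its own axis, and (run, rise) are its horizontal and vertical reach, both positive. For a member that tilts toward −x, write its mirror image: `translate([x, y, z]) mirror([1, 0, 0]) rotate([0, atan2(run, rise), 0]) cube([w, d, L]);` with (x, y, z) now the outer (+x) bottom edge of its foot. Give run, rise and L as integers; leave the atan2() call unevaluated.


// leg length = √(216² + 630²) = 666
// right-leg outer foot x = 2·216 + 65 = 497
// beam min-corner = (216, 0, 630)
translate([216, 0, 630]) cube([65, 1314, 68]);
translate([0, 90, 0]) rotate([0, atan2(216, 630), 0]) cube([28, 56, 666]);
translate([497, 90, 0]) mirror([1, 0, 0]) rotate([0, atan2(216, 630), 0]) cube([28, 56, 666]);
translate([0, 1168, 0]) rotate([0, atan2(216, 630), 0]) cube([28, 56, 666]);
translate([497, 1168, 0]) mirror([1, 0, 0]) rotate([0, atan2(216, 630), 0]) cube([28, 56, 666]);


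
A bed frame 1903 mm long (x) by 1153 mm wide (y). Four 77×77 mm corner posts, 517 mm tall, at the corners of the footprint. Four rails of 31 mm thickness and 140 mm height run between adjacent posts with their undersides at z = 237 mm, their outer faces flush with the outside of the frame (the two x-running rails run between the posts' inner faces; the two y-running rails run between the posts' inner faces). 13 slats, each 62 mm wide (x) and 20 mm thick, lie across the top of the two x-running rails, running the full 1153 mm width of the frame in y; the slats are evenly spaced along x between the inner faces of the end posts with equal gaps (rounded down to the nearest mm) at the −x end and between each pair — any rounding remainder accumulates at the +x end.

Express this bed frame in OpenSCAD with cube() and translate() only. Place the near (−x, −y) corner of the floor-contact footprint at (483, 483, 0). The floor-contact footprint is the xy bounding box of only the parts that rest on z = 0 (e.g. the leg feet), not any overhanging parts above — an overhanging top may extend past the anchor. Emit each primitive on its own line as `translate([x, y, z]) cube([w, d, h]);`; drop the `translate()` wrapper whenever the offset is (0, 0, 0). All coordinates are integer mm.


translate([483, 483, 0]) cube([77, 77, 517]);
translate([483, 1559, 0]) cube([77, 77, 517]);
translate([2309, 483, 0]) cube([77, 77, 517]);
translate([2309, 1559, 0]) cube([77, 77, 517]);
translate([560, 483, 237]) cube([1749, 31, 140]);
translate([560, 1605, 237]) cube([1749, 31, 140]);
translate([483, 560, 237]) cube([31, 999, 140]);
translate([2355, 560, 237]) cube([31, 999, 140]);
translate([627, 483, 377]) cube([62, 1153, 20]);
translate([756, 483, 377]) cube([62, 1153, 20]);
translate([885, 483, 377]) cube([62, 1153, 20]);
translate([1014, 483, 377]) cube([62, 1153, 20]);
translate([1143, 483, 377]) cube([62, 1153, 20]);
translate([1272, 483, 377]) cube([62, 1153, 20]);
translate([1401, 483, 377]) cube([62, 1153, 20]);
translate([1530, 483, 377]) cube([62, 1153, 20]);
translate([1659, 483, 377]) cube([62, 1153, 20]);
translate([1788, 483, 377]) cube([62, 1153, 20]);
translate([1917, 483, 377]) cube([62, 1153, 20]);
translate([2046, 483, 377]) cube([62, 1153, 20]);
translate([2175, 483, 377]) cube([62, 1153, 20]);


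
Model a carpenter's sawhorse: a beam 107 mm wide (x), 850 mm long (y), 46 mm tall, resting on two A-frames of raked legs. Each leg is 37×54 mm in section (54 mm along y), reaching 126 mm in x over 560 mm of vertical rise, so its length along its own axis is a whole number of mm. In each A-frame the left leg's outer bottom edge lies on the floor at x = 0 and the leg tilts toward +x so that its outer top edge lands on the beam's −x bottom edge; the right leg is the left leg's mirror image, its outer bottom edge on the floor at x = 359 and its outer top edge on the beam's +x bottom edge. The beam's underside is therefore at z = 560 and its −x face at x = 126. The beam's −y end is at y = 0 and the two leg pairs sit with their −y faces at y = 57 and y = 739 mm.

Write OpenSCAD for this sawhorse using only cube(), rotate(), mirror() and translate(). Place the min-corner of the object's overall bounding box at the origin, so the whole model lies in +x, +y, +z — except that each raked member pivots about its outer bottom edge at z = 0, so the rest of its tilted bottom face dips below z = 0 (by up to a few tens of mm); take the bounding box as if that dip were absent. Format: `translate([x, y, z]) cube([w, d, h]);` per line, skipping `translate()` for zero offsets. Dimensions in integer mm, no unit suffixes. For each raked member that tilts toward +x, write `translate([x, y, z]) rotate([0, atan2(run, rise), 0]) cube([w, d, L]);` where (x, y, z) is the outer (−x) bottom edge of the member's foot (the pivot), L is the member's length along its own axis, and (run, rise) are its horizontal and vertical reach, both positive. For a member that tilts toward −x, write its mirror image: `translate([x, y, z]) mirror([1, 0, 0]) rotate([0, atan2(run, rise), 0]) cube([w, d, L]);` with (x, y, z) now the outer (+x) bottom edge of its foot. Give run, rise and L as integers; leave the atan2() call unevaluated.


translate([126, 0, 560]) cube([107, 850, 46]);
translate([0, 57, 0]) rotate([0, atan2(126, 560), 0]) cube([37, 54, 574]);
translate([359, 57, 0]) mirror([1, 0, 0]) rotate([0, atan2(126, 560), 0]) cube([37, 54, 574]);
translate([0, 739, 0]) rotate([0, atan2(126, 560), 0]) cube([37, 54, 574]);
translate([359, 739, 0]) mirror([1, 0, 0]) rotate([0, atan2(126, 560), 0]) cube([37, 54, 574]);


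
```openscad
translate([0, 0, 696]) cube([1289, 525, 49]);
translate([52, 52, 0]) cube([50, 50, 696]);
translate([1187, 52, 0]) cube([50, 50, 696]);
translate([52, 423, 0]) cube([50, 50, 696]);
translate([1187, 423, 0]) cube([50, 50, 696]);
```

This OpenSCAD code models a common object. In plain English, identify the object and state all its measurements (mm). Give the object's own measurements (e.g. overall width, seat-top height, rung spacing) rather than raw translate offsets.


A rectangular dining table. The top is 1289×525×49 mm with its upper surface at z = 745 mm. It stands on four 50×50 mm square legs, each inset 52 mm from the nearest pair of top edges, running from the floor to the underside of the top.


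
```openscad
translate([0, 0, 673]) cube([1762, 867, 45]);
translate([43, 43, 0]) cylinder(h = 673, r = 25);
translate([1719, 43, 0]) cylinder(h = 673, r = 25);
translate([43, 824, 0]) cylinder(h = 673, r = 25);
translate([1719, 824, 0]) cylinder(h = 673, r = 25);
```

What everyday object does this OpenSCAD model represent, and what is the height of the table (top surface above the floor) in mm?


A table. The table height is 718 mm.

A 1762×867×45 slab sits at z = 673 on four Ø50 mm round legs — a table. The top surface is at 673 + 45 = 718 mm.


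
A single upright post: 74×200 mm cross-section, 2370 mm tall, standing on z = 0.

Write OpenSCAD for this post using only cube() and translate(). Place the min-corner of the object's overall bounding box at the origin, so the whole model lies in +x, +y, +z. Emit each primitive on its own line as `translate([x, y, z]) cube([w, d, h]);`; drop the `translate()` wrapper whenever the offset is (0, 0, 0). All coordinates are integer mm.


cube([74, 200, 2370]);


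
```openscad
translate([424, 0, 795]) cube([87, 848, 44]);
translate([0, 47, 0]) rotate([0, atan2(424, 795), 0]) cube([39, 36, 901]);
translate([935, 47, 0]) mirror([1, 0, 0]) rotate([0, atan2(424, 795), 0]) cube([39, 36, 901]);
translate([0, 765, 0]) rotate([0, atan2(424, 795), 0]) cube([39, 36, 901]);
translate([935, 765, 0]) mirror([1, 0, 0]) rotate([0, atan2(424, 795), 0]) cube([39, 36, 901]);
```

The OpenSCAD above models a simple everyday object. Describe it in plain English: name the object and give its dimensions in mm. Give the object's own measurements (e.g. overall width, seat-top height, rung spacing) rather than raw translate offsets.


A sawhorse. A 87×848×44 mm beam (x, y, z) sits on two A-frame leg pairs. Each pair is two raked legs of 39×36 mm section (36 mm along y) splaying symmetrically in x. Each leg rises 795 mm vertically over 424 mm of horizontal reach and is 901 mm long along its own axis. Every leg's outer bottom edge rests on the floor and its outer top edge meets a bottom edge of the beam — the left legs (tilting toward +x) meet the beam's −x bottom edge, the right legs (their mirror images, tilting toward −x) meet its +x bottom edge — so the leg tops tuck under the beam, the beam's underside is 795 mm above the floor, and the feet are 935 mm apart outside-to-outside with the beam centred between them. The two leg pairs are set in 47 mm from either end of the beam.


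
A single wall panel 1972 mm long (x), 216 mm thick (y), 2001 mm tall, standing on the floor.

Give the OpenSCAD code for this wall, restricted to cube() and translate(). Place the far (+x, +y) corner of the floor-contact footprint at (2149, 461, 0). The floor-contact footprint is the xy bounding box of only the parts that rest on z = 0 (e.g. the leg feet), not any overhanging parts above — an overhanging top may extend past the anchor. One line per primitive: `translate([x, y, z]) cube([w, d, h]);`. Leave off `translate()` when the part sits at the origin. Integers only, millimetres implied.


translate([177, 245, 0]) cube([1972, 216, 2001]);


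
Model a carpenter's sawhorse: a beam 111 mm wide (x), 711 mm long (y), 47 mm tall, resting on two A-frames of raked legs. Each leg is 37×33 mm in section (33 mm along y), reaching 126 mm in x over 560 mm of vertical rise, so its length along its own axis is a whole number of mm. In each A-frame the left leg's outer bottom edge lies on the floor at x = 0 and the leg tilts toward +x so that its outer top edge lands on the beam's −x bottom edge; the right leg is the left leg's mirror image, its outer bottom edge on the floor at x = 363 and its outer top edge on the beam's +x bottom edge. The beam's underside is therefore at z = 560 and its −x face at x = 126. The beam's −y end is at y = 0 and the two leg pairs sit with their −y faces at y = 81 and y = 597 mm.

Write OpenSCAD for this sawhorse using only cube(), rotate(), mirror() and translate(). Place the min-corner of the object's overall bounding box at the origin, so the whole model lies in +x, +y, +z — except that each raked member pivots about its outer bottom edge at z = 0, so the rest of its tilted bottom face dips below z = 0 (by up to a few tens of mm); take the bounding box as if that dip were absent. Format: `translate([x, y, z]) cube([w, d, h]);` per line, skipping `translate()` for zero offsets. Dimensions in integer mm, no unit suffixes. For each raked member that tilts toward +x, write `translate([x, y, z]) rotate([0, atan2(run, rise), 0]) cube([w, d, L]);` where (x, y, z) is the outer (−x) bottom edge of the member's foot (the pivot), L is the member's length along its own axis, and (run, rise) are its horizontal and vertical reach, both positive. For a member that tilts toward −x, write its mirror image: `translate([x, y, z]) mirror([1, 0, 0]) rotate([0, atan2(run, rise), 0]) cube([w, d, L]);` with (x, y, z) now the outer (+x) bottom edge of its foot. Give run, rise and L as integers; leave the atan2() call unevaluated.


translate([126, 0, 560]) cube([111, 711, 47]);
translate([0, 81, 0]) rotate([0, atan2(126, 560), 0]) cube([37, 33, 574]);
translate([363, 81, 0]) mirror([1, 0, 0]) rotate([0, atan2(126, 560), 0]) cube([37, 33, 574]);
translate([0, 597, 0]) rotate([0, atan2(126, 560), 0]) cube([37, 33, 574]);
translate([363, 597, 0]) mirror([1, 0, 0]) rotate([0, atan2(126, 560), 0]) cube([37, 33, 574]);
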